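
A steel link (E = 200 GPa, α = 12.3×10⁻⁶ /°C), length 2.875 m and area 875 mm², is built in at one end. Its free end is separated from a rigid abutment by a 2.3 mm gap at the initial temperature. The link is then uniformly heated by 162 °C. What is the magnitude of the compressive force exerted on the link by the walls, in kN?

Unrestrained expansion: δ_free = αΔT L = 12.3×10⁻⁶ × 162 × 2875 = 5.729 mm.
The gap closes (δ_free > 2.3 mm) and the wall then resists a further 5.729 − 2.3 = 3.429 mm of expansion.
Compatibility: PL/(AE) = 3.429 mm, so σ = P/A = E × (3.429/2875) = 238.5 MPa.
P = σA = 238.5 × 875 = 208.7 kN.

P ≈ 209 kN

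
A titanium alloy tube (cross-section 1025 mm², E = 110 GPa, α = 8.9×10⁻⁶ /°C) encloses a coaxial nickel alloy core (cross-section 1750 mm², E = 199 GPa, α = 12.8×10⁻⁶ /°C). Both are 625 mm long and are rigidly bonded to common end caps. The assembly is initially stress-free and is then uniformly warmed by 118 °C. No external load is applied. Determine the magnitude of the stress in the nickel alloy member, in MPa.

Equilibrium of a rigid end plate with no external load gives equal and opposite internal forces ±P in the two members. Since α_{nickel alloy} > α_{titanium alloy}, heating drives the nickel alloy into compression and the titanium alloy into tension.
Compatibility of the two members (thermal + elastic change equal): (α₁ − α₂)ΔT = P·[1/(A₁E₁) + 1/(A₂E₂)].
|α₁ − α₂|·ΔT = 3.9×10⁻⁶ × 118 = 0.0004602.
1/(A₁E₁) + 1/(A₂E₂) = 1/(1025×110×10³) + 1/(1750×199×10³) = 1.174×10⁻⁸ N⁻¹.
So P = 0.0004602 / 1.174×10⁻⁸ = 39.2 kN.
σ_{nickel alloy} = P/A₂ = 39200/1750 = 22.4 MPa, compressive.

σ ≈ 22.4 MPa (compressive)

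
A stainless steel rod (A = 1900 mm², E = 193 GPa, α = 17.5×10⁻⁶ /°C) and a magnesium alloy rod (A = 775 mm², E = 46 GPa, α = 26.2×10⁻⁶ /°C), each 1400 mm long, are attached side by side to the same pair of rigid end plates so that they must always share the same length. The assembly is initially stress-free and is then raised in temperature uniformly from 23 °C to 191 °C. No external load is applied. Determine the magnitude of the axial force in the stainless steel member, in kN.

P ≈ 47.5 kN (tensile in the stainless steel)

The magnesium alloy has the larger α, so on heating it would change length more than the stainless steel if both were free. The rigid plates force a common final length, so the magnesium alloy is put into compression and the stainless steel into tension, with equal and opposite forces P (no external load).
Compatibility of the two members (thermal + elastic change equal): (α₁ − α₂)ΔT = P·[1/(A₁E₁) + 1/(A₂E₂)].
|α₁ − α₂|·ΔT = 8.7×10⁻⁶ × 168 = 0.001462.
1/(A₁E₁) + 1/(A₂E₂) = 1/(1900×193×10³) + 1/(775×46×10³) = 3.078×10⁻⁸ N⁻¹.
So P = 0.001462 / 3.078×10⁻⁸ = 47.49 kN.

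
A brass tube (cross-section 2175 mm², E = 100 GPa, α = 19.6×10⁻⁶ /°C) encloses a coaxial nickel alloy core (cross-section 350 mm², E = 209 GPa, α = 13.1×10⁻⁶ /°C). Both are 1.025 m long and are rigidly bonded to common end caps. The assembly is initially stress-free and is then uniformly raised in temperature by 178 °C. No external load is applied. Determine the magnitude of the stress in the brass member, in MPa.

Both members must finish at the same length. With the larger α, the brass tends to over-expand; the plates restrain it, putting the brass in compression and the nickel alloy in tension. With no external load the two internal forces are equal and opposite, magnitude P.
Equating the net (thermal + elastic) strains gives |α₁ − α₂|·ΔT = P·[1/(A₁E₁) + 1/(A₂E₂)].
|α₁ − α₂|·ΔT = 6.5×10⁻⁶ × 178 = 0.001157.
1/(A₁E₁) + 1/(A₂E₂) = 1/(2175×100×10³) + 1/(350×209×10³) = 1.827×10⁻⁸ N⁻¹.
P = 0.001157 / 1.827×10⁻⁸ = 63330 N = 63.33 kN.
σ_{brass} = P/A₁ = 63330/2175 = 29.12 MPa, compressive.

σ ≈ 29.1 MPa (compressive)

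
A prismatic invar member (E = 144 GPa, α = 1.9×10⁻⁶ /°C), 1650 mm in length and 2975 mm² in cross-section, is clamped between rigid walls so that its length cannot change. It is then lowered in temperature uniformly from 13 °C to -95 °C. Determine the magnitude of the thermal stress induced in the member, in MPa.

σ ≈ 29.5 MPa (tensile)

With length fixed, the mechanical strain must cancel the thermal strain αΔT = 1.9×10⁻⁶ × 108 = 205.2×10⁻⁶.
The stress required to suppress this strain is σ = Eε = 144×10³ × 205.2×10⁻⁶ = 29.55 MPa, tensile since the member is trying to contract.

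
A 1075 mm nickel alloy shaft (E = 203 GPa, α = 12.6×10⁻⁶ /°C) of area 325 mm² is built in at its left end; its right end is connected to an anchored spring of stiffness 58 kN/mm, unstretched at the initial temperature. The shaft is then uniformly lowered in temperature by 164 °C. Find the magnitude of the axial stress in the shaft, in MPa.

σ ≈ 204 MPa (tensile)

Free thermal contraction: δ_free = αΔT L = 12.6×10⁻⁶ × 164 × 1075 = 2.221 mm.
With a force P in the spring, the elastic change of the shaft is PL/(AE) and that of the spring is P/k; compatibility requires their sum to equal δ_free.
So P = δ_free / [L/(AE) + 1/k] = 2.221 / [ 1075/(325×203×10³) + 1/(58×10³) ].
P = 2.221 / 3.354×10⁻⁵ = 66240 N.
σ = P/A = 66240/325 = 203.8 MPa.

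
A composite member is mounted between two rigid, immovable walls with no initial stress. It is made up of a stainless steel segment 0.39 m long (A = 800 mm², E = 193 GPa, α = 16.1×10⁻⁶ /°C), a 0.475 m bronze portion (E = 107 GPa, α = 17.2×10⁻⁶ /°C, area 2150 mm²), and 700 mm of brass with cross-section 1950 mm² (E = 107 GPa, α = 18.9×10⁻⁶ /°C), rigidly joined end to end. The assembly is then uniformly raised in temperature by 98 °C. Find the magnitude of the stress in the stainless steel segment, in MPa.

With the walls removed the bar would change length by δ_free = Σ αᵢΔT Lᵢ = 16.1×10⁻⁶×98×390 + 17.2×10⁻⁶×98×475 + 18.9×10⁻⁶×98×700 = 2.713 mm.
The rigid supports impose zero overall length change; the single axial force P common to all segments must satisfy P Σ Lᵢ/(AᵢEᵢ) = δ_free.
Σ Lᵢ/(AᵢEᵢ) = 390/(800×193×10³) + 475/(2150×107×10³) + 700/(1950×107×10³) = 7.946×10⁻⁶ mm/N.
Hence P = δ_free / Σ(L/AE) = 2.713/7.946×10⁻⁶ = 341.4 kN (compressive).
σ_{stainless steel} = P / A = 341400 / 800 = 426.7 MPa.

σ ≈ 427 MPa (compressive)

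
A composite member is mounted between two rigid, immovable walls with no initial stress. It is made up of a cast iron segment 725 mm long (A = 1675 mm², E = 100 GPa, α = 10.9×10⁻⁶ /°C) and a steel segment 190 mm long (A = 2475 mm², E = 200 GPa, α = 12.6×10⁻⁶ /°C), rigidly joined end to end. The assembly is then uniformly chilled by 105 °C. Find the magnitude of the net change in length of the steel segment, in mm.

|ΔL| ≈ 0.163 mm

With the walls removed the bar would change length by δ_free = Σ αᵢΔT Lᵢ = 10.9×10⁻⁶×105×725 + 12.6×10⁻⁶×105×190 = 1.081 mm.
Since the ends are fixed, an axial force P builds up, equal in every segment, with P · Σ Lᵢ/(AᵢEᵢ) = δ_free.
The series flexibility is Σ Lᵢ/(AᵢEᵢ) = 725/(1675×100×10³) + 190/(2475×200×10³) = 4.712×10⁻⁶ mm/N.
So P = 1.081 / 4.712×10⁻⁶ = 229.4 kN, tensile.
For the steel segment, free thermal change = 12.6×10⁻⁶×105×190 = 0.2514 mm and elastic change from P = 229400×190/(2475×200×10³) = 0.08807 mm; these oppose, so the net change is 0.163 mm (segment shortens).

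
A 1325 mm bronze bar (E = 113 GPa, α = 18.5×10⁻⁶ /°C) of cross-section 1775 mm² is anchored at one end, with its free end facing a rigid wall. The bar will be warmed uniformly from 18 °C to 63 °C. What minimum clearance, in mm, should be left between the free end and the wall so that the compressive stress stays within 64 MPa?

With no wall the bar would lengthen by αΔT L = 18.5×10⁻⁶ × 45 × 1325 = 1.103 mm.
A stress of 64 MPa corresponds to the wall pushing the bar back by σL/E = 64×1325/(113×10³) = 0.7504 mm.
So the gap has to take up the difference, g_min = δ_free − σL/E = 1.103 − 0.7504 = 0.3526 mm.

g ≈ 0.353 mm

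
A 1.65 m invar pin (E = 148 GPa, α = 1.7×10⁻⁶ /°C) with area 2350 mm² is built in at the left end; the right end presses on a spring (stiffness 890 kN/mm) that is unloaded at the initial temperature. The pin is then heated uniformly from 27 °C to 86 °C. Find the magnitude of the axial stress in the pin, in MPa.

σ ≈ 12 MPa (compressive)

The unrestrained thermal change is αΔT L = 1.7×10⁻⁶ × 59 × 1650 = 0.1655 mm.
Let P be the compressive force at the spring. The pin shortens elastically by PL/(AE) and the spring compresses by P/k; together these equal δ_free.
So P = δ_free / [L/(AE) + 1/k] = 0.1655 / [ 1650/(2350×148×10³) + 1/(890×10³) ].
P = 0.1655 / 5.868×10⁻⁶ = 28200 N.
σ = P/A = 28200/2350 = 12 MPa.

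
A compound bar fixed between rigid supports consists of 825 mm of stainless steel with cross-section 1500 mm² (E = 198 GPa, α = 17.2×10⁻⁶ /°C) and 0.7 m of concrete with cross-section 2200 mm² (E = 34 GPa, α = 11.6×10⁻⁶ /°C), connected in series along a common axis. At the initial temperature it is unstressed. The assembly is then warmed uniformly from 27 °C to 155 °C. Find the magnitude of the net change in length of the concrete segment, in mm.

Free thermal expansion of the whole bar: Σ αᵢΔT Lᵢ = 17.2×10⁻⁶×128×825 + 11.6×10⁻⁶×128×700 = 2.856 mm.
Since the ends are fixed, an axial force P builds up, equal in every segment, with P · Σ Lᵢ/(AᵢEᵢ) = δ_free.
The series flexibility is Σ Lᵢ/(AᵢEᵢ) = 825/(1500×198×10³) + 700/(2200×34×10³) = 1.214×10⁻⁵ mm/N.
So P = 2.856 / 1.214×10⁻⁵ = 235.3 kN, compressive.
For the concrete segment, free thermal change = 11.6×10⁻⁶×128×700 = 1.039 mm and elastic change from P = 235300×700/(2200×34×10³) = 2.202 mm; these oppose, so the net change is 1.16 mm (segment shortens).

|ΔL| ≈ 1.16 mm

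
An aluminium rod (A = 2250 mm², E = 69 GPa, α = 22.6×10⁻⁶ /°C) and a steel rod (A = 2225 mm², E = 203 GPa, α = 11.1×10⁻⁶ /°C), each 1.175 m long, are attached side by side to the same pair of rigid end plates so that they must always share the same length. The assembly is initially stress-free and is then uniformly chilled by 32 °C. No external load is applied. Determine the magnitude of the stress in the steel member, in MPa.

Equilibrium of a rigid end plate with no external load gives equal and opposite internal forces ±P in the two members. Since α_{aluminium} > α_{steel}, cooling drives the aluminium into tension and the steel into compression.
Setting the final lengths equal and cancelling L: (α₁ − α₂)ΔT = P/(A₁E₁) + P/(A₂E₂).
|α₁ − α₂|·ΔT = 11.5×10⁻⁶ × 32 = 0.000368.
1/(A₁E₁) + 1/(A₂E₂) = 1/(2250×69×10³) + 1/(2225×203×10³) = 8.655×10⁻⁹ N⁻¹.
P = 0.000368 / 8.655×10⁻⁹ = 42520 N = 42.52 kN.
σ_{steel} = P/A₂ = 42520/2225 = 19.11 MPa, compressive.

σ ≈ 19.1 MPa (compressive)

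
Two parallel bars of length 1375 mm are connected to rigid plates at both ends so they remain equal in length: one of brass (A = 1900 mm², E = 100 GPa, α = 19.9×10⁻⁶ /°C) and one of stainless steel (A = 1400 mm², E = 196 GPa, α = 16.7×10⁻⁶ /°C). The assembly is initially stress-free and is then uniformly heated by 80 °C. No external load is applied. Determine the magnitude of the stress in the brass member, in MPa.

σ ≈ 15.1 MPa (compressive)

Both members must finish at the same length. With the larger α, the brass tends to over-expand; the plates restrain it, putting the brass in compression and the stainless steel in tension. With no external load the two internal forces are equal and opposite, magnitude P.
Equating the net (thermal + elastic) strains gives |α₁ − α₂|·ΔT = P·[1/(A₁E₁) + 1/(A₂E₂)].
|α₁ − α₂|·ΔT = 3.2×10⁻⁶ × 80 = 0.000256.
1/(A₁E₁) + 1/(A₂E₂) = 1/(1900×100×10³) + 1/(1400×196×10³) = 8.907×10⁻⁹ N⁻¹.
P = 0.000256 / 8.907×10⁻⁹ = 28740 N = 28.74 kN.
σ_{brass} = P/A₁ = 28740/1900 = 15.13 MPa, compressive.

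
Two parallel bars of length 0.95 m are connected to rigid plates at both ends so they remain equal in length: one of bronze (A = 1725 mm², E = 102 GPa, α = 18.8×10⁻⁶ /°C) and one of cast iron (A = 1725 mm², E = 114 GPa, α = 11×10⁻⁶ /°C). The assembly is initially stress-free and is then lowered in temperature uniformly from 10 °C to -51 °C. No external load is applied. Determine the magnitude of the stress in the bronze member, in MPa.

σ ≈ 25.6 MPa (tensile)

The bronze has the larger α, so on cooling it would change length more than the cast iron if both were free. The rigid plates force a common final length, so the bronze is put into tension and the cast iron into compression, with equal and opposite forces P (no external load).
Equating the net (thermal + elastic) strains gives |α₁ − α₂|·ΔT = P·[1/(A₁E₁) + 1/(A₂E₂)].
|α₁ − α₂|·ΔT = 7.8×10⁻⁶ × 61 = 0.0004758.
1/(A₁E₁) + 1/(A₂E₂) = 1/(1725×102×10³) + 1/(1725×114×10³) = 1.077×10⁻⁸ N⁻¹.
P = 0.0004758 / 1.077×10⁻⁸ = 44180 N = 44.18 kN.
σ_{bronze} = P/A₁ = 44180/1725 = 25.61 MPa, tensile.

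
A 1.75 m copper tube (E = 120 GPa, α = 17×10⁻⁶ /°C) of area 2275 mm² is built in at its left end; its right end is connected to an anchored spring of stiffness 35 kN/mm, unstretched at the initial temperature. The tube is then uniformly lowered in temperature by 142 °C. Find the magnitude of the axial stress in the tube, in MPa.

Free thermal contraction: δ_free = αΔT L = 17×10⁻⁶ × 142 × 1750 = 4.224 mm.
With a force P in the spring, the elastic change of the tube is PL/(AE) and that of the spring is P/k; compatibility requires their sum to equal δ_free.
P [ L/(AE) + 1/k ] = δ_free → P [ 1750/(2275×120×10³) + 1/(35×10³) ] = 4.224.
P = 4.224 / 3.498×10⁻⁵ = 120800 N.
σ = P/A = 120800/2275 = 53.08 MPa.

σ ≈ 53.1 MPa (tensile)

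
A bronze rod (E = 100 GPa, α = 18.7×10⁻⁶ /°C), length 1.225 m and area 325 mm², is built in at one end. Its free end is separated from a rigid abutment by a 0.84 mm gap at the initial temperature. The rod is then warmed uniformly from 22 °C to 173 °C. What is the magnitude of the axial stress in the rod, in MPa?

Unrestrained expansion: δ_free = αΔT L = 18.7×10⁻⁶ × 151 × 1225 = 3.459 mm.
This exceeds the 0.84 mm gap, so the wall pushes back. The portion of expansion that must be recovered elastically is δ_free − gap = 3.459 − 0.84 = 2.619 mm.
That suppressed elongation corresponds to σ = E·Δ/L = 100×10³ × 2.619/1225 = 213.8 MPa.

σ ≈ 214 MPa (compressive)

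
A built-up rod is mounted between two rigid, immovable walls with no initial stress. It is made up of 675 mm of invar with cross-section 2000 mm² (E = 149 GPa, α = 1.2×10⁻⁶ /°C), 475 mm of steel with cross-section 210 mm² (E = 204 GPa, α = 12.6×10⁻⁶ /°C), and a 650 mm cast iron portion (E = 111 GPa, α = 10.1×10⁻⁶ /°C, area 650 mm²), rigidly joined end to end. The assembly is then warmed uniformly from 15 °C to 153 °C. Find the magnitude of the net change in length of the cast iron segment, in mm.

|ΔL| ≈ 0.163 mm

With the walls removed the bar would change length by δ_free = Σ αᵢΔT Lᵢ = 1.2×10⁻⁶×138×675 + 12.6×10⁻⁶×138×475 + 10.1×10⁻⁶×138×650 = 1.844 mm.
Since the ends are fixed, an axial force P builds up, equal in every segment, with P · Σ Lᵢ/(AᵢEᵢ) = δ_free.
The series flexibility is Σ Lᵢ/(AᵢEᵢ) = 675/(2000×149×10³) + 475/(210×204×10³) + 650/(650×111×10³) = 2.236×10⁻⁵ mm/N.
P = 1.844 / 2.236×10⁻⁵ = 82450 N = 82.45 kN, compressive.
For the cast iron segment, free thermal change = 10.1×10⁻⁶×138×650 = 0.906 mm and elastic change from P = 82450×650/(650×111×10³) = 0.7428 mm; these oppose, so the net change is 0.163 mm (segment lengthens).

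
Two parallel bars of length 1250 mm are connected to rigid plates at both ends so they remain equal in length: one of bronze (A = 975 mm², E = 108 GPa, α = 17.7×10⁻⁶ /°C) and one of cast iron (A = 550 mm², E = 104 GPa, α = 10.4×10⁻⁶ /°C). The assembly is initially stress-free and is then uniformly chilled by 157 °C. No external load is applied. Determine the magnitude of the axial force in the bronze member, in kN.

P ≈ 42.5 kN (tensile in the bronze)

Both members must finish at the same length. With the larger α, the bronze tends to over-contract; the plates restrain it, putting the bronze in tension and the cast iron in compression. With no external load the two internal forces are equal and opposite, magnitude P.
Compatibility of the two members (thermal + elastic change equal): (α₁ − α₂)ΔT = P·[1/(A₁E₁) + 1/(A₂E₂)].
|α₁ − α₂|·ΔT = 7.3×10⁻⁶ × 157 = 0.001146.
1/(A₁E₁) + 1/(A₂E₂) = 1/(975×108×10³) + 1/(550×104×10³) = 2.698×10⁻⁸ N⁻¹.
P = 0.001146 / 2.698×10⁻⁸ = 42480 N = 42.48 kN.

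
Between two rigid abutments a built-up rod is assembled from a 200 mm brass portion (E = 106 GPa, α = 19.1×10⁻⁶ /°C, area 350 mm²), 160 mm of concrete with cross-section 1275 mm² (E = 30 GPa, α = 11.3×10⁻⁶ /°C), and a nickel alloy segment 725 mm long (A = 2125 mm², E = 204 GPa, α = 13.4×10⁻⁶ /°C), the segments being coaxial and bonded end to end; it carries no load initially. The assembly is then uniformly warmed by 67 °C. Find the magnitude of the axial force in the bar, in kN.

P ≈ 91.4 kN (compressive)

If the supports were absent, the total length change would be Σ αᵢΔT Lᵢ = 19.1×10⁻⁶×67×200 + 11.3×10⁻⁶×67×160 + 13.4×10⁻⁶×67×725 = 1.028 mm.
The rigid supports impose zero overall length change; the single axial force P common to all segments must satisfy P Σ Lᵢ/(AᵢEᵢ) = δ_free.
The series flexibility is Σ Lᵢ/(AᵢEᵢ) = 200/(350×106×10³) + 160/(1275×30×10³) + 725/(2125×204×10³) = 1.125×10⁻⁵ mm/N.
So P = 1.028 / 1.125×10⁻⁵ = 91.41 kN, compressive.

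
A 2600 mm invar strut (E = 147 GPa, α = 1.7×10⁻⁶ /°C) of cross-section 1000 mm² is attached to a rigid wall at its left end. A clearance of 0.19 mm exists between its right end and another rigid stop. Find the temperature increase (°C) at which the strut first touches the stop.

The gap closes when αΔT L = 0.19 mm, since the strut is still unstressed at that instant.
So ΔT = g/(αL) = 0.19/(1.7×10⁻⁶ × 2600) = 42.99 °C.

ΔT ≈ 43 °C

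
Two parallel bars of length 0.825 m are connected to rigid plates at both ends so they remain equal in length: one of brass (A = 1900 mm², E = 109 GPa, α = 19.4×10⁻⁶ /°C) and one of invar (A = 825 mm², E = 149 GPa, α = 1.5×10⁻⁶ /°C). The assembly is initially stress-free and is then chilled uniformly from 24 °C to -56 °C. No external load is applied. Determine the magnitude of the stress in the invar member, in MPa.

σ ≈ 134 MPa (compressive)

Equilibrium of a rigid end plate with no external load gives equal and opposite internal forces ±P in the two members. Since α_{brass} > α_{invar}, cooling drives the brass into tension and the invar into compression.
Setting the final lengths equal and cancelling L: (α₁ − α₂)ΔT = P/(A₁E₁) + P/(A₂E₂).
|α₁ − α₂|·ΔT = 17.9×10⁻⁶ × 80 = 0.001432.
1/(A₁E₁) + 1/(A₂E₂) = 1/(1900×109×10³) + 1/(825×149×10³) = 1.296×10⁻⁸ N⁻¹.
So P = 0.001432 / 1.296×10⁻⁸ = 110.5 kN.
σ_{invar} = P/A₂ = 110500/825 = 133.9 MPa, compressive.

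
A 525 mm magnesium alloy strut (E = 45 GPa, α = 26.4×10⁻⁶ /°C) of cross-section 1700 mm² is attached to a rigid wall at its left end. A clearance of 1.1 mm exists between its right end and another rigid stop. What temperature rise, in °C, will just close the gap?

The gap closes when αΔT L = 1.1 mm, since the strut is still unstressed at that instant.
So ΔT = g/(αL) = 1.1/(26.4×10⁻⁶ × 525) = 79.37 °C.

ΔT ≈ 79.4 °C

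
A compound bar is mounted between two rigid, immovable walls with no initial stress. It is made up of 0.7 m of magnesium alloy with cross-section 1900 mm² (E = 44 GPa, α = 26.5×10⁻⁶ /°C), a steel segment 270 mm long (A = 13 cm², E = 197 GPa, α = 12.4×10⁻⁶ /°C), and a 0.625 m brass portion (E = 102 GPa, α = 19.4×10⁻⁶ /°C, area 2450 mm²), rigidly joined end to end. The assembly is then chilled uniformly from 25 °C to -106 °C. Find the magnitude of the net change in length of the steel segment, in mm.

Free thermal contraction of the whole bar: Σ αᵢΔT Lᵢ = 26.5×10⁻⁶×131×700 + 12.4×10⁻⁶×131×270 + 19.4×10⁻⁶×131×625 = 4.457 mm.
The walls prevent any net length change, so an axial force P (same in every segment) develops. Compatibility: P · Σ Lᵢ/(AᵢEᵢ) = δ_free.
Σ Lᵢ/(AᵢEᵢ) = 700/(1900×44×10³) + 270/(1300×197×10³) + 625/(2450×102×10³) = 1.193×10⁻⁵ mm/N.
So P = 4.457 / 1.193×10⁻⁵ = 373.6 kN, tensile.
For the steel segment, free thermal change = 12.4×10⁻⁶×131×270 = 0.4386 mm and elastic change from P = 373600×270/(1300×197×10³) = 0.3939 mm; these oppose, so the net change is 0.0447 mm (segment shortens).

|ΔL| ≈ 0.0447 mm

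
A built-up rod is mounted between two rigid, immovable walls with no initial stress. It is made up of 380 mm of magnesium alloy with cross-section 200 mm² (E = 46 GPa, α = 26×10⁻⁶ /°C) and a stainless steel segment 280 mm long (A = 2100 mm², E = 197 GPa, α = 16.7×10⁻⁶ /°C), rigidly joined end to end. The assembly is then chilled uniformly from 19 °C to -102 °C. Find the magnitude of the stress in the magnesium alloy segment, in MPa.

σ ≈ 210 MPa (tensile)

If the supports were absent, the total length change would be Σ αᵢΔT Lᵢ = 26×10⁻⁶×121×380 + 16.7×10⁻⁶×121×280 = 1.761 mm.
Since the ends are fixed, an axial force P builds up, equal in every segment, with P · Σ Lᵢ/(AᵢEᵢ) = δ_free.
The series flexibility is Σ Lᵢ/(AᵢEᵢ) = 380/(200×46×10³) + 280/(2100×197×10³) = 4.198×10⁻⁵ mm/N.
So P = 1.761 / 4.198×10⁻⁵ = 41.95 kN, tensile.
σ_{magnesium alloy} = P / A = 41950 / 200 = 209.8 MPa.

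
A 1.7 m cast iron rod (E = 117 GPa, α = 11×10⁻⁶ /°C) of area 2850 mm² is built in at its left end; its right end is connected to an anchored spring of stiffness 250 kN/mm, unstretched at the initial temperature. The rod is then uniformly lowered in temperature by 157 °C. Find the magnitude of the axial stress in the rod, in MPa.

Free thermal contraction: δ_free = αΔT L = 11×10⁻⁶ × 157 × 1700 = 2.936 mm.
Let P be the tensile force in the spring. The rod extends elastically by PL/(AE) and the spring stretches by P/k; together these equal δ_free.
So P = δ_free / [L/(AE) + 1/k] = 2.936 / [ 1700/(2850×117×10³) + 1/(250×10³) ].
P = 2.936 / 9.098×10⁻⁶ = 322700 N.
σ = P/A = 322700/2850 = 113.2 MPa.

σ ≈ 113 MPa (tensile)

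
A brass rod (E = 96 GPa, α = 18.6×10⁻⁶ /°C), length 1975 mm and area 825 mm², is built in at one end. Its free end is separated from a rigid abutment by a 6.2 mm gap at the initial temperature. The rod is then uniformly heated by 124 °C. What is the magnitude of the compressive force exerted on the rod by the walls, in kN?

Unrestrained expansion: δ_free = αΔT L = 18.6×10⁻⁶ × 124 × 1975 = 4.555 mm.
Since δ_free = 4.56 mm is less than the 6.2 mm gap, the rod never touches the wall. No axial force develops.

P ≈ 0 kN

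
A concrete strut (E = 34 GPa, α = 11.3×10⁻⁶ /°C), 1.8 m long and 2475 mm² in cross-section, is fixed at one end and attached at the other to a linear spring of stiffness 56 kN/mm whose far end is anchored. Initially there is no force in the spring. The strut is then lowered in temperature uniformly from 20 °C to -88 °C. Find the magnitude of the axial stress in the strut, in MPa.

If the spring were absent the strut would shorten by αΔT L = 11.3×10⁻⁶ × 108 × 1800 = 2.197 mm.
With a force P in the spring, the elastic change of the strut is PL/(AE) and that of the spring is P/k; compatibility requires their sum to equal δ_free.
P [ L/(AE) + 1/k ] = δ_free → P [ 1800/(2475×34×10³) + 1/(56×10³) ] = 2.197.
P = 2.197 / 3.925×10⁻⁵ = 55970 N.
σ = P/A = 55970/2475 = 22.61 MPa.

σ ≈ 22.6 MPa (tensile)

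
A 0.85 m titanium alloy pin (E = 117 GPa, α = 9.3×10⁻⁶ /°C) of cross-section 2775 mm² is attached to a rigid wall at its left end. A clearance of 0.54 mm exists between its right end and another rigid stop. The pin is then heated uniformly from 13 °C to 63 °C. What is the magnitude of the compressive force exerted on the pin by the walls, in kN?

If the wall were absent the pin would grow by αΔT L = 9.3×10⁻⁶ × 50 × 850 = 0.3953 mm.
This is smaller than the 0.54 mm clearance, so the pin expands freely without reaching the stop — the stress is zero.

P ≈ 0 kN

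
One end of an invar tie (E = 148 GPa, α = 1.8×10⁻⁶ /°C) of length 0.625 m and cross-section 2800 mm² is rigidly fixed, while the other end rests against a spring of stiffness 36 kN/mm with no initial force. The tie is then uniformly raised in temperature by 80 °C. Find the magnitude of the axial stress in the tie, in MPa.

If the spring were absent the tie would lengthen by αΔT L = 1.8×10⁻⁶ × 80 × 625 = 0.09 mm.
Let P be the compressive force at the spring. The tie shortens elastically by PL/(AE) and the spring compresses by P/k; together these equal δ_free.
So P = δ_free / [L/(AE) + 1/k] = 0.09 / [ 625/(2800×148×10³) + 1/(36×10³) ].
P = 0.09 / 2.929×10⁻⁵ = 3073 N.
σ = P/A = 3073/2800 = 1.098 MPa.

σ ≈ 1.1 MPa (compressive)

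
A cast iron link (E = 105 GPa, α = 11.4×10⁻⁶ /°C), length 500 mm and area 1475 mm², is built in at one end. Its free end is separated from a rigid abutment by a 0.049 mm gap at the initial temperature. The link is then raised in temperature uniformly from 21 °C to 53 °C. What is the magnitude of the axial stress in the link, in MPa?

Unrestrained expansion: δ_free = αΔT L = 11.4×10⁻⁶ × 32 × 500 = 0.1824 mm.
This exceeds the 0.049 mm gap, so the wall pushes back. The portion of expansion that must be recovered elastically is δ_free − gap = 0.1824 − 0.049 = 0.1334 mm.
Compatibility: PL/(AE) = 0.1334 mm, so σ = P/A = E × (0.1334/500) = 28.01 MPa.

σ ≈ 28 MPa (compressive)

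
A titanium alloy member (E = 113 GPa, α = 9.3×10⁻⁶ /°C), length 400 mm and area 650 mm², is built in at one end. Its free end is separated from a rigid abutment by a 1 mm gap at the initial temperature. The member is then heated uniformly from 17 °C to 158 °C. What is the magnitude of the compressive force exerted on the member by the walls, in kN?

Unrestrained expansion: δ_free = αΔT L = 9.3×10⁻⁶ × 141 × 400 = 0.5245 mm.
This is smaller than the 1 mm clearance, so the member expands freely without reaching the stop — the stress is zero.

P ≈ 0 kN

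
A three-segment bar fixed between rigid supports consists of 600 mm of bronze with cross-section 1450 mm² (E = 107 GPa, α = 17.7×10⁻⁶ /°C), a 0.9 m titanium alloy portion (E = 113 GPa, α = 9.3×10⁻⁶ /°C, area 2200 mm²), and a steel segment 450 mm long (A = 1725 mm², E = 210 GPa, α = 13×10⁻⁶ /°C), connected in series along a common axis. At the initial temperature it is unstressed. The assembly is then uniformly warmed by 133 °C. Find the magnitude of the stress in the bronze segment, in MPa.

σ ≈ 261 MPa (compressive)

With the walls removed the bar would change length by δ_free = Σ αᵢΔT Lᵢ = 17.7×10⁻⁶×133×600 + 9.3×10⁻⁶×133×900 + 13×10⁻⁶×133×450 = 3.304 mm.
Since the ends are fixed, an axial force P builds up, equal in every segment, with P · Σ Lᵢ/(AᵢEᵢ) = δ_free.
Σ Lᵢ/(AᵢEᵢ) = 600/(1450×107×10³) + 900/(2200×113×10³) + 450/(1725×210×10³) = 8.73×10⁻⁶ mm/N.
Hence P = δ_free / Σ(L/AE) = 3.304/8.73×10⁻⁶ = 378.4 kN (compressive).
σ_{bronze} = P / A = 378400 / 1450 = 261 MPa.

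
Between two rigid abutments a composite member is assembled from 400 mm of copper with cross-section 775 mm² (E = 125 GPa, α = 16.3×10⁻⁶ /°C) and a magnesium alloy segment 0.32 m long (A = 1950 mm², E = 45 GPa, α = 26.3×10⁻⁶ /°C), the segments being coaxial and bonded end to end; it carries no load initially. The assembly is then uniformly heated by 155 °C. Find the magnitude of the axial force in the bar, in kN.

P ≈ 298 kN (compressive)

With the walls removed the bar would change length by δ_free = Σ αᵢΔT Lᵢ = 16.3×10⁻⁶×155×400 + 26.3×10⁻⁶×155×320 = 2.315 mm.
The walls prevent any net length change, so an axial force P (same in every segment) develops. Compatibility: P · Σ Lᵢ/(AᵢEᵢ) = δ_free.
The series flexibility is Σ Lᵢ/(AᵢEᵢ) = 400/(775×125×10³) + 320/(1950×45×10³) = 7.776×10⁻⁶ mm/N.
P = 2.315 / 7.776×10⁻⁶ = 297700 N = 297.7 kN, compressive.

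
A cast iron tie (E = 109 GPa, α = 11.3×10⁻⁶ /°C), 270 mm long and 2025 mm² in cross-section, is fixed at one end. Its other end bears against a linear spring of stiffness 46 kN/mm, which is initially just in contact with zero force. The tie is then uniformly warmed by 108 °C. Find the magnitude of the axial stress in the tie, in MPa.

σ ≈ 7.09 MPa (compressive)

Free thermal expansion: δ_free = αΔT L = 11.3×10⁻⁶ × 108 × 270 = 0.3295 mm.
Let P be the compressive force at the spring. The tie shortens elastically by PL/(AE) and the spring compresses by P/k; together these equal δ_free.
So P = δ_free / [L/(AE) + 1/k] = 0.3295 / [ 270/(2025×109×10³) + 1/(46×10³) ].
P = 0.3295 / 2.296×10⁻⁵ = 14350 N.
σ = P/A = 14350/2025 = 7.086 MPa.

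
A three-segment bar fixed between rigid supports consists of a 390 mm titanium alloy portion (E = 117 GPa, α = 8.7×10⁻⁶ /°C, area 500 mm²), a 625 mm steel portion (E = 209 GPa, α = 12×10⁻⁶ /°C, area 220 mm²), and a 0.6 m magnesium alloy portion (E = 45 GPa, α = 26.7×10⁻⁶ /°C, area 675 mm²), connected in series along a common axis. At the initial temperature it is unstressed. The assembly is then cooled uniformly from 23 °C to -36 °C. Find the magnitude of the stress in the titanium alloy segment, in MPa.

If the supports were absent, the total length change would be Σ αᵢΔT Lᵢ = 8.7×10⁻⁶×59×390 + 12×10⁻⁶×59×625 + 26.7×10⁻⁶×59×600 = 1.588 mm.
The rigid supports impose zero overall length change; the single axial force P common to all segments must satisfy P Σ Lᵢ/(AᵢEᵢ) = δ_free.
The series flexibility is Σ Lᵢ/(AᵢEᵢ) = 390/(500×117×10³) + 625/(220×209×10³) + 600/(675×45×10³) = 4.001×10⁻⁵ mm/N.
Hence P = δ_free / Σ(L/AE) = 1.588/4.001×10⁻⁵ = 39.68 kN (tensile).
σ_{titanium alloy} = P / A = 39680 / 500 = 79.37 MPa.

σ ≈ 79.4 MPa (tensile)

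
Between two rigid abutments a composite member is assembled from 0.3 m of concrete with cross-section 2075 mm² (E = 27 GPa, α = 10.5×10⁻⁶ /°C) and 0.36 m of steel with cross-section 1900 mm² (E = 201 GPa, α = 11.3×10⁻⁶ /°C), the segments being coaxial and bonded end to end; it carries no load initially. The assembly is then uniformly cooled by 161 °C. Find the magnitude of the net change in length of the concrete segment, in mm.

|ΔL| ≈ 0.481 mm

If the supports were absent, the total length change would be Σ αᵢΔT Lᵢ = 10.5×10⁻⁶×161×300 + 11.3×10⁻⁶×161×360 = 1.162 mm.
The rigid supports impose zero overall length change; the single axial force P common to all segments must satisfy P Σ Lᵢ/(AᵢEᵢ) = δ_free.
The series flexibility is Σ Lᵢ/(AᵢEᵢ) = 300/(2075×27×10³) + 360/(1900×201×10³) = 6.297×10⁻⁶ mm/N.
So P = 1.162 / 6.297×10⁻⁶ = 184.5 kN, tensile.
For the concrete segment, free thermal change = 10.5×10⁻⁶×161×300 = 0.5071 mm and elastic change from P = 184500×300/(2075×27×10³) = 0.9881 mm; these oppose, so the net change is 0.481 mm (segment lengthens).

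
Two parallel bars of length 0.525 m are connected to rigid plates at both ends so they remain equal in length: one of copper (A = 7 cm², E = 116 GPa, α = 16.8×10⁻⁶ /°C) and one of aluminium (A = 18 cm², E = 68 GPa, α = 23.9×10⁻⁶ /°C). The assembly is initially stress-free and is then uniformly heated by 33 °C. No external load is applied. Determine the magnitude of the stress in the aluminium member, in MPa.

The aluminium has the larger α, so on heating it would change length more than the copper if both were free. The rigid plates force a common final length, so the aluminium is put into compression and the copper into tension, with equal and opposite forces P (no external load).
Setting the final lengths equal and cancelling L: (α₁ − α₂)ΔT = P/(A₁E₁) + P/(A₂E₂).
|α₁ − α₂|·ΔT = 7.1×10⁻⁶ × 33 = 0.0002343.
1/(A₁E₁) + 1/(A₂E₂) = 1/(700×116×10³) + 1/(1800×68×10³) = 2.049×10⁻⁸ N⁻¹.
So P = 0.0002343 / 2.049×10⁻⁸ = 11.44 kN.
σ_{aluminium} = P/A₂ = 11440/1800 = 6.354 MPa, compressive.

σ ≈ 6.35 MPa (compressive)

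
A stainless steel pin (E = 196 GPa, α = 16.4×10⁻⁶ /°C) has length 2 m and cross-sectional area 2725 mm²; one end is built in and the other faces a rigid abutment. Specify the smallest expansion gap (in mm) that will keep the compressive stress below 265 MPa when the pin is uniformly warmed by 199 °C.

Free expansion if unrestrained: δ_free = αΔT L = 16.4×10⁻⁶ × 199 × 2000 = 6.527 mm.
At the allowable stress the elastic shortening the wall may impose is σL/E = 265 × 2000 / (196×10³) = 2.704 mm.
The gap must absorb the remainder: g_min = 6.527 − 2.704 = 3.823 mm.

g ≈ 3.82 mm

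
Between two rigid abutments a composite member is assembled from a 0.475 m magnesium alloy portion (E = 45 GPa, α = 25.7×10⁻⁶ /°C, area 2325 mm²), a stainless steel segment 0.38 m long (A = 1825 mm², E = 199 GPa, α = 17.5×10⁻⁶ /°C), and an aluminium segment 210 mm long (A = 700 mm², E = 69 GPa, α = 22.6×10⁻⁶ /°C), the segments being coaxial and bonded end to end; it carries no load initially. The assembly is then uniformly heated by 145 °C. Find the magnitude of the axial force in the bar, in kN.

With the walls removed the bar would change length by δ_free = Σ αᵢΔT Lᵢ = 25.7×10⁻⁶×145×475 + 17.5×10⁻⁶×145×380 + 22.6×10⁻⁶×145×210 = 3.423 mm.
Since the ends are fixed, an axial force P builds up, equal in every segment, with P · Σ Lᵢ/(AᵢEᵢ) = δ_free.
The series flexibility is Σ Lᵢ/(AᵢEᵢ) = 475/(2325×45×10³) + 380/(1825×199×10³) + 210/(700×69×10³) = 9.934×10⁻⁶ mm/N.
So P = 3.423 / 9.934×10⁻⁶ = 344.5 kN, compressive.

P ≈ 345 kN (compressive)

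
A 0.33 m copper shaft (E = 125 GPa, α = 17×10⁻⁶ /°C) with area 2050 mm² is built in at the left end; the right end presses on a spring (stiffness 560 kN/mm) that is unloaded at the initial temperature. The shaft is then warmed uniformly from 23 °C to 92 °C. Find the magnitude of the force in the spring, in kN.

P ≈ 126 kN

The unrestrained thermal change is αΔT L = 17×10⁻⁶ × 69 × 330 = 0.3871 mm.
With a force P in the spring, the elastic change of the shaft is PL/(AE) and that of the spring is P/k; compatibility requires their sum to equal δ_free.
So P = δ_free / [L/(AE) + 1/k] = 0.3871 / [ 330/(2050×125×10³) + 1/(560×10³) ].
P = 0.3871 / 3.074×10⁻⁶ = 125900 N.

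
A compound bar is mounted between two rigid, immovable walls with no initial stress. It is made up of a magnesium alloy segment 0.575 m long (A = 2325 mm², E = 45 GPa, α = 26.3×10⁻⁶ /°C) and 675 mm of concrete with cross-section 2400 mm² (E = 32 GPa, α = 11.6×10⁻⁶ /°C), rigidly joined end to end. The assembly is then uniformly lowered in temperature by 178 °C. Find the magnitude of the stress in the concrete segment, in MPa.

If the supports were absent, the total length change would be Σ αᵢΔT Lᵢ = 26.3×10⁻⁶×178×575 + 11.6×10⁻⁶×178×675 = 4.086 mm.
The walls prevent any net length change, so an axial force P (same in every segment) develops. Compatibility: P · Σ Lᵢ/(AᵢEᵢ) = δ_free.
Σ Lᵢ/(AᵢEᵢ) = 575/(2325×45×10³) + 675/(2400×32×10³) = 1.428×10⁻⁵ mm/N.
P = 4.086 / 1.428×10⁻⁵ = 286000 N = 286 kN, tensile.
σ_{concrete} = P / A = 286000 / 2400 = 119.2 MPa.

σ ≈ 119 MPa (tensile)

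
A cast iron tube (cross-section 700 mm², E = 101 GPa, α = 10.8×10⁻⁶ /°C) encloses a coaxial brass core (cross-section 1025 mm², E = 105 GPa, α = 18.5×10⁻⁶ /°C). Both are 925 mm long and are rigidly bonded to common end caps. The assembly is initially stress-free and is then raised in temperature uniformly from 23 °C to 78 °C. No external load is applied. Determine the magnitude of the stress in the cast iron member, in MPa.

σ ≈ 25.8 MPa (tensile)

The brass has the larger α, so on heating it would change length more than the cast iron if both were free. The rigid plates force a common final length, so the brass is put into compression and the cast iron into tension, with equal and opposite forces P (no external load).
Setting the final lengths equal and cancelling L: (α₁ − α₂)ΔT = P/(A₁E₁) + P/(A₂E₂).
|α₁ − α₂|·ΔT = 7.7×10⁻⁶ × 55 = 0.0004235.
1/(A₁E₁) + 1/(A₂E₂) = 1/(700×101×10³) + 1/(1025×105×10³) = 2.344×10⁻⁸ N⁻¹.
So P = 0.0004235 / 2.344×10⁻⁸ = 18.07 kN.
σ_{cast iron} = P/A₁ = 18070/700 = 25.82 MPa, tensile.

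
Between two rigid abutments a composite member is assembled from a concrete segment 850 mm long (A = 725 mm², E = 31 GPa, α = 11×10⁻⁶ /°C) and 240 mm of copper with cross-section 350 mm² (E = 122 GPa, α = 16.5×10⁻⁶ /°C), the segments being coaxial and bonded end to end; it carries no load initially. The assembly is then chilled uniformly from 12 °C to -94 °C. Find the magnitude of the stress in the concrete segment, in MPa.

With the walls removed the bar would change length by δ_free = Σ αᵢΔT Lᵢ = 11×10⁻⁶×106×850 + 16.5×10⁻⁶×106×240 = 1.411 mm.
Since the ends are fixed, an axial force P builds up, equal in every segment, with P · Σ Lᵢ/(AᵢEᵢ) = δ_free.
The series flexibility is Σ Lᵢ/(AᵢEᵢ) = 850/(725×31×10³) + 240/(350×122×10³) = 4.344×10⁻⁵ mm/N.
Hence P = δ_free / Σ(L/AE) = 1.411/4.344×10⁻⁵ = 32.48 kN (tensile).
σ_{concrete} = P / A = 32480 / 725 = 44.8 MPa.

σ ≈ 44.8 MPa (tensile)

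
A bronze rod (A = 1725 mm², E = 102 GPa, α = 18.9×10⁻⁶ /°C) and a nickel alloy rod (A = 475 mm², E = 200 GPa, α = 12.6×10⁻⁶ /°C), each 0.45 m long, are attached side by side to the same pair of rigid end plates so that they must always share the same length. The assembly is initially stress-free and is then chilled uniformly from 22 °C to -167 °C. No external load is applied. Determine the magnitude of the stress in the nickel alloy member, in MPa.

σ ≈ 155 MPa (compressive)

The bronze has the larger α, so on cooling it would change length more than the nickel alloy if both were free. The rigid plates force a common final length, so the bronze is put into tension and the nickel alloy into compression, with equal and opposite forces P (no external load).
Compatibility of the two members (thermal + elastic change equal): (α₁ − α₂)ΔT = P·[1/(A₁E₁) + 1/(A₂E₂)].
|α₁ − α₂|·ΔT = 6.3×10⁻⁶ × 189 = 0.001191.
1/(A₁E₁) + 1/(A₂E₂) = 1/(1725×102×10³) + 1/(475×200×10³) = 1.621×10⁻⁸ N⁻¹.
So P = 0.001191 / 1.621×10⁻⁸ = 73.46 kN.
σ_{nickel alloy} = P/A₂ = 73460/475 = 154.6 MPa, compressive.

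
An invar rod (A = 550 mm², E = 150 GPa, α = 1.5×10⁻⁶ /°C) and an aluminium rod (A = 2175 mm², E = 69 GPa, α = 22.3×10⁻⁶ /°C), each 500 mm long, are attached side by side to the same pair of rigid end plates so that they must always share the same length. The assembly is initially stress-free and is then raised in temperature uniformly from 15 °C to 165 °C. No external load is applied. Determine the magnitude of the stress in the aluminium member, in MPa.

σ ≈ 76.4 MPa (compressive)

The aluminium has the larger α, so on heating it would change length more than the invar if both were free. The rigid plates force a common final length, so the aluminium is put into compression and the invar into tension, with equal and opposite forces P (no external load).
Compatibility of the two members (thermal + elastic change equal): (α₁ − α₂)ΔT = P·[1/(A₁E₁) + 1/(A₂E₂)].
|α₁ − α₂|·ΔT = 20.8×10⁻⁶ × 150 = 0.00312.
1/(A₁E₁) + 1/(A₂E₂) = 1/(550×150×10³) + 1/(2175×69×10³) = 1.878×10⁻⁸ N⁻¹.
P = 0.00312 / 1.878×10⁻⁸ = 166100 N = 166.1 kN.
σ_{aluminium} = P/A₂ = 166100/2175 = 76.37 MPa, compressive.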